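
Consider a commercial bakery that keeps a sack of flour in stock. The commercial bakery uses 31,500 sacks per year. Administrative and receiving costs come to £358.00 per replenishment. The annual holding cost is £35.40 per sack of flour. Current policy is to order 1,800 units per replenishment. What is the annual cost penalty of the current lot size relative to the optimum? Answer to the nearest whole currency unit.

EOQ = √(2DS/H) = √(2 × 31,500 × 358 / 35.4) ≈ 798.20.
Cost at Q* = (D/Q*)S + (Q*/2)H = √(2DSH) ≈ £28,256.18.
Cost at Q = 1,800: (31,500/1,800)×358 + (1,800/2)×35.4 = £6,265.00 + £31,860.00 = £38,125.00.
Excess = £38,125.00 − £28,256.18 = £9,868.82.

Extra cost ≈ £9,869 per year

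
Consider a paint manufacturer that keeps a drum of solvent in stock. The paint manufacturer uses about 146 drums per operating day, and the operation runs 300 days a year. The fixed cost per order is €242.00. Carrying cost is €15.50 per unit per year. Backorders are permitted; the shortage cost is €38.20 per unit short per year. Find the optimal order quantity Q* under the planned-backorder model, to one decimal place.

Q* ≈ 1,386.6 drums

Annual demand D = 146 × 300 = 43,800.
With planned backorders, Q* = √(2DS/H) · √((H+B)/B).
√(2DS/H) = √(2 × 43,800 × 242 / 15.5) = 1169.483.
√((H+B)/B) = √((15.5+38.2)/38.2) = 1.1856.
Q* ≈ 1386.594.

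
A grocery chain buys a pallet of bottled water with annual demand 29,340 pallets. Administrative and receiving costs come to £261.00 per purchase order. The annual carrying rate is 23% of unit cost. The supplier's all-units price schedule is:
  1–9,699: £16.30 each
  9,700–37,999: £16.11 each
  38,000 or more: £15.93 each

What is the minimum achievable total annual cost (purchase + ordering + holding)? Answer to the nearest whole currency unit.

TC* ≈ £485,819

Holding cost per unit per year at price C is H = 0.23·C.
Evaluate total cost at each tier's feasible EOQ or, if the EOQ is below the tier, at the tier's minimum quantity.
EOQ at £16.30 = 2021.2 (feasible in tier 1): TC = 29,340×£16.30 + (29,340/2021.2)×261 + (2021.2/2)×0.23×£16.30 = £485,819.45.
EOQ at £16.11 = 2033.1 < 9700, so use break Q=9700: TC = 29,340×£16.11 + (29,340/9700.0)×261 + (9700.0/2)×0.23×£16.11 = £491,427.56.
EOQ at £15.93 = 2044.5 < 38000, so use break Q=38000: TC = 29,340×£15.93 + (29,340/38000.0)×261 + (38000.0/2)×0.23×£15.93 = £537,201.82.
Lowest total cost among the candidates is at Q = 2021.2.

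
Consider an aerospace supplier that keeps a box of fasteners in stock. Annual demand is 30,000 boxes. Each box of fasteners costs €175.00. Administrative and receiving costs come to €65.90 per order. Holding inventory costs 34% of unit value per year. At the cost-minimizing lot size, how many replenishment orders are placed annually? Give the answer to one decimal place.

N ≈ 116.4 orders per year

Holding cost H = 0.34 × €175.00 = €59.5000 per unit per year.
Q* = √(2DS/H) = √(2 × 30,000 × 65.9 / 59.5) ≈ 257.79.
Orders per year = D / Q* = 30,000 / 257.79 ≈ 116.375.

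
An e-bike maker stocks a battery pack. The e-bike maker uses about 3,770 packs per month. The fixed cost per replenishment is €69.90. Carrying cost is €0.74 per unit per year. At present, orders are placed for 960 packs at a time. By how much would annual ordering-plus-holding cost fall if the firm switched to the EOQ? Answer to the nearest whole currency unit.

Annual demand D = 3,770 × 12 = 45,240.
EOQ = √(2DS/H) = √(2 × 45,240 × 69.9 / 0.74) ≈ 2923.47.
Cost at Q* = (D/Q*)S + (Q*/2)H = √(2DSH) ≈ €2,163.37.
Cost at Q = 960: (45,240/960)×69.9 + (960/2)×0.74 = €3,294.04 + €355.20 = €3,649.24.
Excess = €3,649.24 − €2,163.37 = €1,485.87.

Extra cost ≈ €1,486 per year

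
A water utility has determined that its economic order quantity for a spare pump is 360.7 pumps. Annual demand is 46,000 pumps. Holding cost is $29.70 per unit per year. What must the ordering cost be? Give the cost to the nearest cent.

S ≈ $42.00

Invert the EOQ relation Q*² = 2DS/H.
From Q* = √(2DS/H): S = Q*²H / (2D) = 360.7² × 29.7 / (2 × 46,000) = 42.0011.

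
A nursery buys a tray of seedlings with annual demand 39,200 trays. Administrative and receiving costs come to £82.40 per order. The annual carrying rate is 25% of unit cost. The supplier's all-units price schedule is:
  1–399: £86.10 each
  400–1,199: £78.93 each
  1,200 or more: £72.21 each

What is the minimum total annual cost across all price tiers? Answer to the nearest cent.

Holding cost per unit per year at price C is H = 0.25·C.
For each price level, check whether its EOQ is feasible; otherwise the best quantity at that price is the breakpoint.
Tier 1 (£86.10): EOQ = 547.8 exceeds tier's upper bound 399, so this tier is dominated.
EOQ at £78.93 = 572.2 (feasible in tier 2): TC = 39,200×£78.93 + (39,200/572.2)×82.4 + (572.2/2)×0.25×£78.93 = £3,105,346.49.
EOQ at £72.21 = 598.2 < 1200, so use break Q=1200: TC = 39,200×£72.21 + (39,200/1200.0)×82.4 + (1200.0/2)×0.25×£72.21 = £2,844,155.23.
Lowest total cost among the candidates is at Q = 1200.0.

TC* ≈ £2,844,155.23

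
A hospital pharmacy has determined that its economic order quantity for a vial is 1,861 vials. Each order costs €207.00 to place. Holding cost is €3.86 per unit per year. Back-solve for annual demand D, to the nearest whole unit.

The basic EOQ model gives Q* = √(2DS/H); rearrange for the unknown.
From Q* = √(2DS/H): D = Q*²H / (2S) = 1,861² × 3.86 / (2 × 207) = 32290.867.

D ≈ 32,291 vials per year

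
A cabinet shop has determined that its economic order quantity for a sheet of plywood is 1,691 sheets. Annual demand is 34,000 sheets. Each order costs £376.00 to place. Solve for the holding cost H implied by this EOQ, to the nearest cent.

Squaring Q* = √(2DS/H) gives Q*² = 2DS/H.
From Q* = √(2DS/H): H = 2DS / Q*² = 2 × 34,000 × 376 / 1,691² = 8.9415.

H ≈ £8.94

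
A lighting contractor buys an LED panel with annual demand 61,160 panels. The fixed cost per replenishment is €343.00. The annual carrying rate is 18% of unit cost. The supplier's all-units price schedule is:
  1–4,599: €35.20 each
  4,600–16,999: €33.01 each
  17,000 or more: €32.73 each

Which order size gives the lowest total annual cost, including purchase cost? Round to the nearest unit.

Q* ≈ 4,600 panels

Holding cost per unit per year at price C is H = 0.18·C.
Evaluate total cost at each tier's feasible EOQ or, if the EOQ is below the tier, at the tier's minimum quantity.
EOQ at €35.20 = 2573.3 (feasible in tier 1): TC = 61,160×€35.20 + (61,160/2573.3)×343 + (2573.3/2)×0.18×€35.20 = €2,169,136.35.
EOQ at €33.01 = 2657.3 < 4600, so use break Q=4600: TC = 61,160×€33.01 + (61,160/4600.0)×343 + (4600.0/2)×0.18×€33.01 = €2,037,118.15.
EOQ at €32.73 = 2668.6 < 17000, so use break Q=17000: TC = 61,160×€32.73 + (61,160/17000.0)×343 + (17000.0/2)×0.18×€32.73 = €2,053,077.69.
Lowest total cost is €2,037,118.15 at Q = 4600.0.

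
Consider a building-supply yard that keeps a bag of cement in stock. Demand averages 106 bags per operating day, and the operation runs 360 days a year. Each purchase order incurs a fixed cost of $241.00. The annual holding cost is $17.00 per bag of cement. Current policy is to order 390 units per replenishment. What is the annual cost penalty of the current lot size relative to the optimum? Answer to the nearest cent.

Extra cost ≈ $9,213.08 per year

Annual demand D = 106 × 360 = 38,160.
EOQ = √(2DS/H) = √(2 × 38,160 × 241 / 17) ≈ 1040.17.
Cost at Q* = (D/Q*)S + (Q*/2)H = √(2DSH) ≈ $17,682.85.
Cost at Q = 390: (38,160/390)×241 + (390/2)×17 = $23,580.92 + $3,315.00 = $26,895.92.
Excess = $26,895.92 − $17,682.85 = $9,213.08.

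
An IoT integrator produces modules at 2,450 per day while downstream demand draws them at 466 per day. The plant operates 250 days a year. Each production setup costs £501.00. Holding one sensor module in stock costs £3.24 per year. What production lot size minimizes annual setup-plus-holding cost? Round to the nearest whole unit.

Annual demand D = 466 × 250 = 116,500.
Production build-up factor (1 − d/p) = 1 − 466/2,450 = 0.8098.
Q* = √(2DS / (H(1 − d/p))) = √(2 × 116,500 × 501 / (3.24 × 0.8098)).
= √(116,733,000 / 2.6237) ≈ 6670.164.

Q* ≈ 6,670 modules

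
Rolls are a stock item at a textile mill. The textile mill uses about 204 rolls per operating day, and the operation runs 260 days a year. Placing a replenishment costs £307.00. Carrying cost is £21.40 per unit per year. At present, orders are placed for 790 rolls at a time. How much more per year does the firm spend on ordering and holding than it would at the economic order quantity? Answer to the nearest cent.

Extra cost ≈ £2,665.42 per year

Annual demand D = 204 × 260 = 53,040.
EOQ = √(2DS/H) = √(2 × 53,040 × 307 / 21.4) ≈ 1233.61.
Cost at Q* = (D/Q*)S + (Q*/2)H = √(2DSH) ≈ £26,399.33.
Cost at Q = 790: (53,040/790)×307 + (790/2)×21.4 = £20,611.75 + £8,453.00 = £29,064.75.
Excess = £29,064.75 − £26,399.33 = £2,665.42.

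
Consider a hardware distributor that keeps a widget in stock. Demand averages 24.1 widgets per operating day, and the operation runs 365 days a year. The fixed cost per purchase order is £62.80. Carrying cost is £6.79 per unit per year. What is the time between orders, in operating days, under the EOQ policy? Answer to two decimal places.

T ≈ 16.74 days

Annual demand D = 24.1 × 365 = 8,796.5.
Q* = √(2DS/H) = √(2 × 8,796.5 × 62.8 / 6.79) ≈ 403.38.
Cycle time = Q*/D × 365 = 403.38 / 8,796.5 × 365 ≈ 16.738 days.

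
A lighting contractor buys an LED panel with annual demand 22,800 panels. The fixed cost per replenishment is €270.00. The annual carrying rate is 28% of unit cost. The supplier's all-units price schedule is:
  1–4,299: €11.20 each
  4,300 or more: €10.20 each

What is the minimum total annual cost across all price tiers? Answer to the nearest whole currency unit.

Holding cost per unit per year at price C is H = 0.28·C.
Evaluate total cost at each tier's feasible EOQ or, if the EOQ is below the tier, at the tier's minimum quantity.
EOQ at €11.20 = 1981.4 (feasible in tier 1): TC = 22,800×€11.20 + (22,800/1981.4)×270 + (1981.4/2)×0.28×€11.20 = €261,573.73.
EOQ at €10.20 = 2076.3 < 4300, so use break Q=4300: TC = 22,800×€10.20 + (22,800/4300.0)×270 + (4300.0/2)×0.28×€10.20 = €240,132.03.
Lowest total cost among the candidates is at Q = 4300.0.

TC* ≈ €240,132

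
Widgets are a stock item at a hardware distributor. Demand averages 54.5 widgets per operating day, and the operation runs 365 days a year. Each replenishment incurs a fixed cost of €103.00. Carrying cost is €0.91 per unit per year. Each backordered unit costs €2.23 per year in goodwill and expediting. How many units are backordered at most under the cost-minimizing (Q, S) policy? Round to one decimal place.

Annual demand D = 54.5 × 365 = 19,892.5.
With planned backorders, Q* = √(2DS/H) · √((H+B)/B).
√(2DS/H) = √(2 × 19,892.5 × 103 / 0.91) = 2122.060.
√((H+B)/B) = √((0.91+2.23)/2.23) = 1.1866.
Q* ≈ 2518.083.
S* = Q* · H/(H+B) = 2518.083 × 0.91/3.14 ≈ 729.763.

S* ≈ 729.8 widgets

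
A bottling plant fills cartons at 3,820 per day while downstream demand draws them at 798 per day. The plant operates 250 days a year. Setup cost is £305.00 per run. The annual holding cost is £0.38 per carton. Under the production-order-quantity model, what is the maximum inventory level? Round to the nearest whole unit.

Annual demand D = 798 × 250 = 199,500.
Production build-up factor (1 − d/p) = 1 − 798/3,820 = 0.7911.
Q* = √(2DS / (H(1 − d/p))) = √(2 × 199,500 × 305 / (0.38 × 0.7911)).
= √(121,695,000 / 0.3006) ≈ 20120.048.
Maximum inventory = Q*(1 − d/p) = 20120.048 × 0.7911 ≈ 15916.960.

I_max ≈ 15,917 cartons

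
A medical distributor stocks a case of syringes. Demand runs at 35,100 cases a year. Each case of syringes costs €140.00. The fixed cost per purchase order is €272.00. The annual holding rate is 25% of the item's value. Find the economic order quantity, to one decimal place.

Q* ≈ 738.6 cases

Holding cost H = 0.25 × €140.00 = €35.0000 per unit per year.
EOQ = √(2DS / H) = √(2 × 35,100 × 272 / 35).
= √(19,094,400 / 35) = √545,554.2857 ≈ 738.616.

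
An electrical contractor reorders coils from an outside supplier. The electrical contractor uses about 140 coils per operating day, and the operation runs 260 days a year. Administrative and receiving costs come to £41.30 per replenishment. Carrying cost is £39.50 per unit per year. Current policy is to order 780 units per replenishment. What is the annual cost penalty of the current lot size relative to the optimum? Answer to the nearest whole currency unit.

Extra cost ≈ £6,435 per year

Annual demand D = 140 × 260 = 36,400.
EOQ = √(2DS/H) = √(2 × 36,400 × 41.3 / 39.5) ≈ 275.89.
Cost at Q* = (D/Q*)S + (Q*/2)H = √(2DSH) ≈ £10,897.81.
Cost at Q = 780: (36,400/780)×41.3 + (780/2)×39.5 = £1,927.33 + £15,405.00 = £17,332.33.
Excess = £17,332.33 − £10,897.81 = £6,434.52.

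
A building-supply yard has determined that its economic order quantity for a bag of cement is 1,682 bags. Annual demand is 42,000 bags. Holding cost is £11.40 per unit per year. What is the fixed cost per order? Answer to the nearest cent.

S ≈ £383.95

The basic EOQ model gives Q* = √(2DS/H); rearrange for the unknown.
From Q* = √(2DS/H): S = Q*²H / (2D) = 1,682² × 11.4 / (2 × 42,000) = 383.9525.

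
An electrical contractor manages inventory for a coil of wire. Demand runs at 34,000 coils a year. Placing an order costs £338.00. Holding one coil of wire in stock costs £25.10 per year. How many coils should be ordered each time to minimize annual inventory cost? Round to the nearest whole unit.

EOQ = √(2DS / H) = √(2 × 34,000 × 338 / 25.1).
= √(22,984,000 / 25.1) = √915,697.2112 ≈ 956.921.

Q* ≈ 957 coils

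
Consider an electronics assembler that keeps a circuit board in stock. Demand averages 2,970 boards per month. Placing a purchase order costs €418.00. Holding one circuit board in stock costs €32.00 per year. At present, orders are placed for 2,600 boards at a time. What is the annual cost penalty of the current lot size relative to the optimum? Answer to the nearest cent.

Annual demand D = 2,970 × 12 = 35,640.
EOQ = √(2DS/H) = √(2 × 35,640 × 418 / 32) ≈ 964.93.
Cost at Q* = (D/Q*)S + (Q*/2)H = √(2DSH) ≈ €30,877.84.
Cost at Q = 2,600: (35,640/2,600)×418 + (2,600/2)×32 = €5,729.82 + €41,600.00 = €47,329.82.
Excess = €47,329.82 − €30,877.84 = €16,451.97.

Extra cost ≈ €16,451.97 per year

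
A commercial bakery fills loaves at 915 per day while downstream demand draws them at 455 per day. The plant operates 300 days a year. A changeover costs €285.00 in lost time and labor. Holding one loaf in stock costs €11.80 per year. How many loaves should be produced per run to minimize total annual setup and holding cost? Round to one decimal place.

Q* ≈ 3,621.5 loaves

Annual demand D = 455 × 300 = 136,500.
Production build-up factor (1 − d/p) = 1 − 455/915 = 0.5027.
Q* = √(2DS / (H(1 − d/p))) = √(2 × 136,500 × 285 / (11.8 × 0.5027)).
= √(77,805,000 / 5.9322) ≈ 3621.549.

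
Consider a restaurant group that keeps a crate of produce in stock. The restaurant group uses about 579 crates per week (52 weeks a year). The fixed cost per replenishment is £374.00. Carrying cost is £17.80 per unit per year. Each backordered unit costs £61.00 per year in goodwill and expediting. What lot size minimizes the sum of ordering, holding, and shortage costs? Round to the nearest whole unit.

Q* ≈ 1,278 crates

Annual demand D = 579 × 52 = 30,108.
With planned backorders, Q* = √(2DS/H) · √((H+B)/B).
√(2DS/H) = √(2 × 30,108 × 374 / 17.8) = 1124.817.
√((H+B)/B) = √((17.8+61)/61) = 1.1366.
Q* ≈ 1278.439.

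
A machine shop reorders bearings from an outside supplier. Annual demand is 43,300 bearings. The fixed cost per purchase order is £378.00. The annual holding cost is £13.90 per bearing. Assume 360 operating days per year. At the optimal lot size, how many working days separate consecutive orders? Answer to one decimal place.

T ≈ 12.8 days

Q* = √(2DS/H) = √(2 × 43,300 × 378 / 13.9) ≈ 1534.61.
Cycle time = Q*/D × 360 = 1534.61 / 43,300 × 360 ≈ 12.759 days.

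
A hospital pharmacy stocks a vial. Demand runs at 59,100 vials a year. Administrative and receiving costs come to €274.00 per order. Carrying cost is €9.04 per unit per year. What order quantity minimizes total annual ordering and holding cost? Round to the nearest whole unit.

EOQ = √(2DS / H) = √(2 × 59,100 × 274 / 9.04).
= √(32,386,800 / 9.04) = √3,582,610.6195 ≈ 1892.779.

Q* ≈ 1,893 vials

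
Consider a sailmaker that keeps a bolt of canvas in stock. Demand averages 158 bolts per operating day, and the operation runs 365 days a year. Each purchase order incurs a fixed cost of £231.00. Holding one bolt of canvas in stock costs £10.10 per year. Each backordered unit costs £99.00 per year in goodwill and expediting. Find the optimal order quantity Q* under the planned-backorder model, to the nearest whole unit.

Annual demand D = 158 × 365 = 57,670.
With planned backorders, Q* = √(2DS/H) · √((H+B)/B).
√(2DS/H) = √(2 × 57,670 × 231 / 10.1) = 1624.184.
√((H+B)/B) = √((10.1+99)/99) = 1.0498.
Q* ≈ 1705.022.

Q* ≈ 1,705 bolts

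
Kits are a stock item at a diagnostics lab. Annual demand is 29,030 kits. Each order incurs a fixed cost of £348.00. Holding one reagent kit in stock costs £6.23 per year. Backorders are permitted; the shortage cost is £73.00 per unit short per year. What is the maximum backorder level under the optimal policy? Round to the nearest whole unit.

With planned backorders, Q* = √(2DS/H) · √((H+B)/B).
√(2DS/H) = √(2 × 29,030 × 348 / 6.23) = 1800.877.
√((H+B)/B) = √((6.23+73)/73) = 1.0418.
Q* ≈ 1876.150.
S* = Q* · H/(H+B) = 1876.150 × 6.23/79.23 ≈ 147.525.

S* ≈ 148 kits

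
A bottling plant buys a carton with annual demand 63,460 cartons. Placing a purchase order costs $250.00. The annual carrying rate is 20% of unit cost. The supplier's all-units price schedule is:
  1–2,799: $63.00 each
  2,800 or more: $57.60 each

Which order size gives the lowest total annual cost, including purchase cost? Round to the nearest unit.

Q* ≈ 2,800 cartons

Holding cost per unit per year at price C is H = 0.20·C.
Evaluate total cost at each tier's feasible EOQ or, if the EOQ is below the tier, at the tier's minimum quantity.
EOQ at $63.00 = 1586.9 (feasible in tier 1): TC = 63,460×$63.00 + (63,460/1586.9)×250 + (1586.9/2)×0.20×$63.00 = $4,017,974.95.
EOQ at $57.60 = 1659.6 < 2800, so use break Q=2800: TC = 63,460×$57.60 + (63,460/2800.0)×250 + (2800.0/2)×0.20×$57.60 = $3,677,090.07.
Lowest total cost is $3,677,090.07 at Q = 2800.0.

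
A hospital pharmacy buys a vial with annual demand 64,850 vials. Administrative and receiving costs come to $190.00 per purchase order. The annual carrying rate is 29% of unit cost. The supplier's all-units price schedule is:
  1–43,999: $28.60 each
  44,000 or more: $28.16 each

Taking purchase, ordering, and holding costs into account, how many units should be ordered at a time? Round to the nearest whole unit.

Q* ≈ 1,724 vials

Holding cost per unit per year at price C is H = 0.29·C.
Candidates are each tier's EOQ (if it falls in that tier) and each price-break quantity.
EOQ at $28.60 = 1723.7 (feasible in tier 1): TC = 64,850×$28.60 + (64,850/1723.7)×190 + (1723.7/2)×0.29×$28.60 = $1,869,006.47.
EOQ at $28.16 = 1737.1 < 44000, so use break Q=44000: TC = 64,850×$28.16 + (64,850/44000.0)×190 + (44000.0/2)×0.29×$28.16 = $2,006,116.83.
Lowest total cost is $1,869,006.47 at Q = 1723.7.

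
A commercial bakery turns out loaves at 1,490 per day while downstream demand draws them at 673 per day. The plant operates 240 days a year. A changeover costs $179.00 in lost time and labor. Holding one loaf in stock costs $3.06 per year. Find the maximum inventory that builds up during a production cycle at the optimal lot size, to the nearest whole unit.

I_max ≈ 3,219 loaves

Annual demand D = 673 × 240 = 161,520.
Production build-up factor (1 − d/p) = 1 − 673/1,490 = 0.5483.
Q* = √(2DS / (H(1 − d/p))) = √(2 × 161,520 × 179 / (3.06 × 0.5483)).
= √(57,824,160 / 1.6779) ≈ 5870.513.
Maximum inventory = Q*(1 − d/p) = 5870.513 × 0.5483 ≈ 3218.932.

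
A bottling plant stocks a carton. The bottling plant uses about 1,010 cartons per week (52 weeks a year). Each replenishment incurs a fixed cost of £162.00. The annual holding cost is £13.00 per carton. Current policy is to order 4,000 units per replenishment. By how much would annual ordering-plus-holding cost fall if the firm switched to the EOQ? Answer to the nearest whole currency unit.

Annual demand D = 1,010 × 52 = 52,520.
EOQ = √(2DS/H) = √(2 × 52,520 × 162 / 13) ≈ 1144.10.
Cost at Q* = (D/Q*)S + (Q*/2)H = √(2DSH) ≈ £14,873.27.
Cost at Q = 4,000: (52,520/4,000)×162 + (4,000/2)×13 = £2,127.06 + £26,000.00 = £28,127.06.
Excess = £28,127.06 − £14,873.27 = £13,253.79.

Extra cost ≈ £13,254 per year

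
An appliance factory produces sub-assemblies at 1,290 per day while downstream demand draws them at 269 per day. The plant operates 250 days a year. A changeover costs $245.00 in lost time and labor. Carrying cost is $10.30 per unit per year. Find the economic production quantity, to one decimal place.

Annual demand D = 269 × 250 = 67,250.
Production build-up factor (1 − d/p) = 1 − 269/1,290 = 0.7915.
Q* = √(2DS / (H(1 − d/p))) = √(2 × 67,250 × 245 / (10.3 × 0.7915)).
= √(32,952,500 / 8.1522) ≈ 2010.516.

Q* ≈ 2,010.5 sub-assemblies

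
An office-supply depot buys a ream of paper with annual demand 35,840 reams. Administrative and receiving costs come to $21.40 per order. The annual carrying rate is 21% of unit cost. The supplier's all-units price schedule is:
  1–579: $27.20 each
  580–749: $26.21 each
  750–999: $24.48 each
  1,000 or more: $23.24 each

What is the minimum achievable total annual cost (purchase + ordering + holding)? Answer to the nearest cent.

TC* ≈ $836,128.78

Holding cost per unit per year at price C is H = 0.21·C.
Evaluate total cost at each tier's feasible EOQ or, if the EOQ is below the tier, at the tier's minimum quantity.
EOQ at $27.20 = 518.2 (feasible in tier 1): TC = 35,840×$27.20 + (35,840/518.2)×21.4 + (518.2/2)×0.21×$27.20 = $977,808.06.
EOQ at $26.21 = 527.9 < 580, so use break Q=580: TC = 35,840×$26.21 + (35,840/580.0)×21.4 + (580.0/2)×0.21×$26.21 = $942,284.96.
EOQ at $24.48 = 546.2 < 750, so use break Q=750: TC = 35,840×$24.48 + (35,840/750.0)×21.4 + (750.0/2)×0.21×$24.48 = $880,313.63.
EOQ at $23.24 = 560.6 < 1000, so use break Q=1000: TC = 35,840×$23.24 + (35,840/1000.0)×21.4 + (1000.0/2)×0.21×$23.24 = $836,128.78.
Lowest total cost among the candidates is at Q = 1000.0.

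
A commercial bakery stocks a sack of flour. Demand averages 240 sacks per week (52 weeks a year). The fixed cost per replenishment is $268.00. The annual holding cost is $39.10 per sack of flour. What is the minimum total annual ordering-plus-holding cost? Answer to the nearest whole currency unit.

Annual demand D = 240 × 52 = 12,480.
Q* = √(2DS/H) = √(2 × 12,480 × 268 / 39.1) ≈ 413.62.
At Q*, ordering cost (D/Q*)S equals holding cost (Q*/2)H, each = √(DSH/2).
Minimum total = √(2DSH) = √(2 × 12,480 × 268 × 39.1) ≈ 16172.534.

TC* ≈ $16,173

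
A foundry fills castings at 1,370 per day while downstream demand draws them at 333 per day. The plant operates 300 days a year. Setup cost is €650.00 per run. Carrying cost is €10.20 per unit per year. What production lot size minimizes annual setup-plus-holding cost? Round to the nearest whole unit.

Q* ≈ 4,101 castings

Annual demand D = 333 × 300 = 99,900.
Production build-up factor (1 − d/p) = 1 − 333/1,370 = 0.7569.
Q* = √(2DS / (H(1 − d/p))) = √(2 × 99,900 × 650 / (10.2 × 0.7569)).
= √(129,870,000 / 7.7207) ≈ 4101.335.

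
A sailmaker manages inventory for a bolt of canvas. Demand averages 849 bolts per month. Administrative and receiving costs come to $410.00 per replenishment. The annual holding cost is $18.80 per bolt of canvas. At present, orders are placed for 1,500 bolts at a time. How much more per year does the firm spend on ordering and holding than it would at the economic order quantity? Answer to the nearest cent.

Annual demand D = 849 × 12 = 10,188.
EOQ = √(2DS/H) = √(2 × 10,188 × 410 / 18.8) ≈ 666.61.
Cost at Q* = (D/Q*)S + (Q*/2)H = √(2DSH) ≈ $12,532.29.
Cost at Q = 1,500: (10,188/1,500)×410 + (1,500/2)×18.8 = $2,784.72 + $14,100.00 = $16,884.72.
Excess = $16,884.72 − $12,532.29 = $4,352.43.

Extra cost ≈ $4,352.43 per year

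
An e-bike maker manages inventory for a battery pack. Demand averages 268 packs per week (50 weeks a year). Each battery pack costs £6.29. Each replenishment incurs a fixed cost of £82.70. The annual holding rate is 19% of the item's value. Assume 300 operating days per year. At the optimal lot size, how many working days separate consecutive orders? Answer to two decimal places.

Annual demand D = 268 × 50 = 13,400.
Holding cost H = 0.19 × £6.29 = £1.1951 per unit per year.
EOQ = √(2DS/H) = √(2 × 13,400 × 82.7 / 1.1951) ≈ 1361.81.
Cycle time = Q*/D × 300 = 1361.81 / 13,400 × 300 ≈ 30.488 days.

T ≈ 30.49 days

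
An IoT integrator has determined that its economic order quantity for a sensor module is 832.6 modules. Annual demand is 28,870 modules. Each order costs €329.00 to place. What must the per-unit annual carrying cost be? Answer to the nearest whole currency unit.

H ≈ €27

The basic EOQ model gives Q* = √(2DS/H); rearrange for the unknown.
From Q* = √(2DS/H): H = 2DS / Q*² = 2 × 28,870 × 329 / 832.6² = 27.4031.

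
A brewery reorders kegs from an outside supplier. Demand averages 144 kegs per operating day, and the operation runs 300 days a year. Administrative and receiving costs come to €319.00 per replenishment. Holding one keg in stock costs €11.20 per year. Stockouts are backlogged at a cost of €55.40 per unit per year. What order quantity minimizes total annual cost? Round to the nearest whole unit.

Q* ≈ 1,720 kegs

Annual demand D = 144 × 300 = 43,200.
With planned backorders, Q* = √(2DS/H) · √((H+B)/B).
√(2DS/H) = √(2 × 43,200 × 319 / 11.2) = 1568.712.
√((H+B)/B) = √((11.2+55.4)/55.4) = 1.0964.
Q* ≈ 1719.988.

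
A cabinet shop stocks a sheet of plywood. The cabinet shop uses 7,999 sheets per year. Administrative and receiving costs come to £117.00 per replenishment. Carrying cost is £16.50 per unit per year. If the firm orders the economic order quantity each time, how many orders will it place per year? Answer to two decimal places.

Q* = √(2DS/H) = √(2 × 7,999 × 117 / 16.5) ≈ 336.81.
Orders per year = D / Q* = 7,999 / 336.81 ≈ 23.749.

N ≈ 23.75 orders per year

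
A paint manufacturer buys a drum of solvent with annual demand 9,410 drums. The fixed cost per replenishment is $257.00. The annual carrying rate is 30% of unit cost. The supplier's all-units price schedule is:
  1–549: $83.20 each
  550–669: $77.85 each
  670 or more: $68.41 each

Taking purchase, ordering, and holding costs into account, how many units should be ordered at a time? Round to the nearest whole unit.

Q* ≈ 670 drums

Holding cost per unit per year at price C is H = 0.30·C.
For each price level, check whether its EOQ is feasible; otherwise the best quantity at that price is the breakpoint.
EOQ at $83.20 = 440.2 (feasible in tier 1): TC = 9,410×$83.20 + (9,410/440.2)×257 + (440.2/2)×0.30×$83.20 = $793,899.49.
EOQ at $77.85 = 455.1 < 550, so use break Q=550: TC = 9,410×$77.85 + (9,410/550.0)×257 + (550.0/2)×0.30×$77.85 = $743,388.16.
EOQ at $68.41 = 485.5 < 670, so use break Q=670: TC = 9,410×$68.41 + (9,410/670.0)×257 + (670.0/2)×0.30×$68.41 = $654,222.81.
Lowest total cost is $654,222.81 at Q = 670.0.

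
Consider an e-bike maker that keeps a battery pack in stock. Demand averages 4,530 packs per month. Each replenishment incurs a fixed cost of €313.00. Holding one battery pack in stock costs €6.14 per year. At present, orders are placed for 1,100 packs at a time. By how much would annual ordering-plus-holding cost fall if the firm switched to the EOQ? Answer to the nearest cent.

Extra cost ≈ €4,390.12 per year

Annual demand D = 4,530 × 12 = 54,360.
EOQ = √(2DS/H) = √(2 × 54,360 × 313 / 6.14) ≈ 2354.20.
Cost at Q* = (D/Q*)S + (Q*/2)H = √(2DSH) ≈ €14,454.77.
Cost at Q = 1,100: (54,360/1,100)×313 + (1,100/2)×6.14 = €15,467.89 + €3,377.00 = €18,844.89.
Excess = €18,844.89 − €14,454.77 = €4,390.12.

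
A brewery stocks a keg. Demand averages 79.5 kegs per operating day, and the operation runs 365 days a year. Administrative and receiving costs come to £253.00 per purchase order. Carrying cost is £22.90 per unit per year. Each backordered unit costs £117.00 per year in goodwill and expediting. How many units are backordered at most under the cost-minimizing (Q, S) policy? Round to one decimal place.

Annual demand D = 79.5 × 365 = 29,017.5.
With planned backorders, Q* = √(2DS/H) · √((H+B)/B).
√(2DS/H) = √(2 × 29,017.5 × 253 / 22.9) = 800.733.
√((H+B)/B) = √((22.9+117)/117) = 1.0935.
Q* ≈ 875.595.
S* = Q* · H/(H+B) = 875.595 × 22.9/139.9 ≈ 143.325.

S* ≈ 143.3 kegs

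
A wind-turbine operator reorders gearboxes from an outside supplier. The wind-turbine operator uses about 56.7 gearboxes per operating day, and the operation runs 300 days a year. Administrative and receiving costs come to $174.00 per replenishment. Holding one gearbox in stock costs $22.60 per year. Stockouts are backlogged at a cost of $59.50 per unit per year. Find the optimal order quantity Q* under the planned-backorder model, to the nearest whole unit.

Annual demand D = 56.7 × 300 = 17,010.
With planned backorders, Q* = √(2DS/H) · √((H+B)/B).
√(2DS/H) = √(2 × 17,010 × 174 / 22.6) = 511.785.
√((H+B)/B) = √((22.6+59.5)/59.5) = 1.1747.
Q* ≈ 601.175.

Q* ≈ 601 gearboxes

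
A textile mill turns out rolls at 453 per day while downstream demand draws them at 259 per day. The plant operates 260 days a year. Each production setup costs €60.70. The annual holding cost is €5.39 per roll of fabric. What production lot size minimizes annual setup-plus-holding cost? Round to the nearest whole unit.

Annual demand D = 259 × 260 = 67,340.
Production build-up factor (1 − d/p) = 1 − 259/453 = 0.4283.
Q* = √(2DS / (H(1 − d/p))) = √(2 × 67,340 × 60.7 / (5.39 × 0.4283)).
= √(8,175,076 / 2.3083) ≈ 1881.914.

Q* ≈ 1,882 rolls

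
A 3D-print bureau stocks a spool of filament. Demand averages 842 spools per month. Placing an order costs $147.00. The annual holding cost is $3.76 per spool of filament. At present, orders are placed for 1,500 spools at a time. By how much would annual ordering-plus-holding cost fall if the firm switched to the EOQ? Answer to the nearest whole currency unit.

Annual demand D = 842 × 12 = 10,104.
EOQ = √(2DS/H) = √(2 × 10,104 × 147 / 3.76) ≈ 888.85.
Cost at Q* = (D/Q*)S + (Q*/2)H = √(2DSH) ≈ $3,342.06.
Cost at Q = 1,500: (10,104/1,500)×147 + (1,500/2)×3.76 = $990.19 + $2,820.00 = $3,810.19.
Excess = $3,810.19 − $3,342.06 = $468.13.

Extra cost ≈ $468 per year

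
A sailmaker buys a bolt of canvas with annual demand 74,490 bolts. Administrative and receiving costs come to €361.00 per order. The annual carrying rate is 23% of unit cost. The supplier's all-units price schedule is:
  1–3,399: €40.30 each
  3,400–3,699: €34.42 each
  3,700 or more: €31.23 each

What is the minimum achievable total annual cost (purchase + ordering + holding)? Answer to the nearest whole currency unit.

TC* ≈ €2,346,879

Holding cost per unit per year at price C is H = 0.23·C.
For each price level, check whether its EOQ is feasible; otherwise the best quantity at that price is the breakpoint.
EOQ at €40.30 = 2408.8 (feasible in tier 1): TC = 74,490×€40.30 + (74,490/2408.8)×361 + (2408.8/2)×0.23×€40.30 = €3,024,274.19.
EOQ at €34.42 = 2606.4 < 3400, so use break Q=3400: TC = 74,490×€34.42 + (74,490/3400.0)×361 + (3400.0/2)×0.23×€34.42 = €2,585,313.11.
EOQ at €31.23 = 2736.3 < 3700, so use break Q=3700: TC = 74,490×€31.23 + (74,490/3700.0)×361 + (3700.0/2)×0.23×€31.23 = €2,346,878.87.
Lowest total cost among the candidates is at Q = 3700.0.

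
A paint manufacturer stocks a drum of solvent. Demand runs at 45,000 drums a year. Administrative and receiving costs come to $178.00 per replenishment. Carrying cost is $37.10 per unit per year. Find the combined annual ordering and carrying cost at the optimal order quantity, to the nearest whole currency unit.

EOQ = √(2DS/H) = √(2 × 45,000 × 178 / 37.1) ≈ 657.12.
At the optimum the two cost components are equal, so total cost = 2·(Q*/2)H = Q*·H.
Minimum total = √(2DSH) = √(2 × 45,000 × 178 × 37.1) ≈ 24379.130.

TC* ≈ $24,379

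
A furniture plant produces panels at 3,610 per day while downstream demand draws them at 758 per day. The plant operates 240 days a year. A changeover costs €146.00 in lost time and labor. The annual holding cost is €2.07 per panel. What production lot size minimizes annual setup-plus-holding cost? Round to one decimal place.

Q* ≈ 5,699.3 panels

Annual demand D = 758 × 240 = 181,920.
Production build-up factor (1 − d/p) = 1 − 758/3,610 = 0.7900.
Q* = √(2DS / (H(1 − d/p))) = √(2 × 181,920 × 146 / (2.07 × 0.7900)).
= √(53,120,640 / 1.6354) ≈ 5699.350.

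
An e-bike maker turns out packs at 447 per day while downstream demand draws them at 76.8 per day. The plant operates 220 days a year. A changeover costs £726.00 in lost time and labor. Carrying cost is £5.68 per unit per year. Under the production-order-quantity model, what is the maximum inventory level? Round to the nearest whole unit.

Annual demand D = 76.8 × 220 = 16,896.
Production build-up factor (1 − d/p) = 1 − 76.8/447 = 0.8282.
Q* = √(2DS / (H(1 − d/p))) = √(2 × 16,896 × 726 / (5.68 × 0.8282)).
= √(24,532,992 / 4.7041) ≈ 2283.687.
Maximum inventory = Q*(1 − d/p) = 2283.687 × 0.8282 ≈ 1891.322.

I_max ≈ 1,891 packs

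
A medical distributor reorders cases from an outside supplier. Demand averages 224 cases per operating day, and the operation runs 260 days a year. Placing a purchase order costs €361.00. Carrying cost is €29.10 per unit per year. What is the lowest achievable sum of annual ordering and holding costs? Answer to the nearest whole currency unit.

TC* ≈ €34,980

Annual demand D = 224 × 260 = 58,240.
Q* = √(2DS/H) = √(2 × 58,240 × 361 / 29.1) ≈ 1202.08.
At the optimum the two cost components are equal, so total cost = 2·(Q*/2)H = Q*·H.
Minimum total = √(2DSH) = √(2 × 58,240 × 361 × 29.1) ≈ 34980.481.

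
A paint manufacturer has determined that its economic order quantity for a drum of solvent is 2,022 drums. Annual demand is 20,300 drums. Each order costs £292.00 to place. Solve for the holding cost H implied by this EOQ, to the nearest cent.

Squaring Q* = √(2DS/H) gives Q*² = 2DS/H.
From Q* = √(2DS/H): H = 2DS / Q*² = 2 × 20,300 × 292 / 2,022² = 2.8997.

H ≈ £2.90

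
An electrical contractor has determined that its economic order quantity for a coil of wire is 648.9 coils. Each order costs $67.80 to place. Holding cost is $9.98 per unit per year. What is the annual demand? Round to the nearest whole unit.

The basic EOQ model gives Q* = √(2DS/H); rearrange for the unknown.
From Q* = √(2DS/H): D = Q*²H / (2S) = 648.9² × 9.98 / (2 × 67.8) = 30990.344.

D ≈ 30,990 coils per year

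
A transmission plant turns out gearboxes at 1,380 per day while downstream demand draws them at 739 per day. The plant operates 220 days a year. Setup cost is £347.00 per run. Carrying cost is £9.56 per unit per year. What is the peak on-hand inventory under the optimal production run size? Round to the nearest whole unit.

Annual demand D = 739 × 220 = 162,580.
Production build-up factor (1 − d/p) = 1 − 739/1,380 = 0.4645.
Q* = √(2DS / (H(1 − d/p))) = √(2 × 162,580 × 347 / (9.56 × 0.4645)).
= √(112,830,520 / 4.4406) ≈ 5040.747.
Maximum inventory = Q*(1 − d/p) = 5040.747 × 0.4645 ≈ 2341.390.

I_max ≈ 2,341 gearboxes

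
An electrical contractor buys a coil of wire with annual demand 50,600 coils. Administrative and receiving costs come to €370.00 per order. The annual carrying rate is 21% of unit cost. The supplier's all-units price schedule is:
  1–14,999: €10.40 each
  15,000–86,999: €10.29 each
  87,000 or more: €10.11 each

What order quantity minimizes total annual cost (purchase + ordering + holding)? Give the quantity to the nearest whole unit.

Q* ≈ 4,141 coils

Holding cost per unit per year at price C is H = 0.21·C.
For each price level, check whether its EOQ is feasible; otherwise the best quantity at that price is the breakpoint.
EOQ at €10.40 = 4140.6 (feasible in tier 1): TC = 50,600×€10.40 + (50,600/4140.6)×370 + (4140.6/2)×0.21×€10.40 = €535,283.10.
EOQ at €10.29 = 4162.7 < 15000, so use break Q=15000: TC = 50,600×€10.29 + (50,600/15000.0)×370 + (15000.0/2)×0.21×€10.29 = €538,128.88.
EOQ at €10.11 = 4199.6 < 87000, so use break Q=87000: TC = 50,600×€10.11 + (50,600/87000.0)×370 + (87000.0/2)×0.21×€10.11 = €604,136.05.
Lowest total cost is €535,283.10 at Q = 4140.6.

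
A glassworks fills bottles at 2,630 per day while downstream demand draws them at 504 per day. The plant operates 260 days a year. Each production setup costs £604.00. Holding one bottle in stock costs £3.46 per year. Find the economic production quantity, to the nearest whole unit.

Q* ≈ 7,523 bottles

Annual demand D = 504 × 260 = 131,040.
Production build-up factor (1 − d/p) = 1 − 504/2,630 = 0.8084.
Q* = √(2DS / (H(1 − d/p))) = √(2 × 131,040 × 604 / (3.46 × 0.8084)).
= √(158,296,320 / 2.7969) ≈ 7523.044.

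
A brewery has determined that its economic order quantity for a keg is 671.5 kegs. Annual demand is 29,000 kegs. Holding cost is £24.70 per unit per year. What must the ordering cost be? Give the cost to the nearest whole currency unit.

Squaring Q* = √(2DS/H) gives Q*² = 2DS/H.
From Q* = √(2DS/H): S = Q*²H / (2D) = 671.5² × 24.7 / (2 × 29,000) = 192.0264.

S ≈ £192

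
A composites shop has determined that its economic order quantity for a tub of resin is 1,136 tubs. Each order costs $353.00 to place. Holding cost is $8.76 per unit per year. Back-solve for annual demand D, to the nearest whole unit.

D ≈ 16,012 tubs per year

Invert the EOQ relation Q*² = 2DS/H.
From Q* = √(2DS/H): D = Q*²H / (2S) = 1,136² × 8.76 / (2 × 353) = 16012.387.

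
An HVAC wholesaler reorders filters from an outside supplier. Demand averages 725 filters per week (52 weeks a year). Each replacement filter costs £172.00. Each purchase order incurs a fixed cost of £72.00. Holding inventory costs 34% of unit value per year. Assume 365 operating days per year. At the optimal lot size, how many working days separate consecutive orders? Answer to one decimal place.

T ≈ 2.9 days

Annual demand D = 725 × 52 = 37,700.
Holding cost H = 0.34 × £172.00 = £58.4800 per unit per year.
EOQ = √(2DS/H) = √(2 × 37,700 × 72 / 58.48) ≈ 304.68.
Cycle time = Q*/D × 365 = 304.68 / 37,700 × 365 ≈ 2.950 days.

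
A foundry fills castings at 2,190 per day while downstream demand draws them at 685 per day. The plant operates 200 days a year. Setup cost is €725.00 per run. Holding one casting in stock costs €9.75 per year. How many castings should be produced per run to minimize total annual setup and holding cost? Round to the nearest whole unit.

Q* ≈ 5,445 castings

Annual demand D = 685 × 200 = 137,000.
Production build-up factor (1 − d/p) = 1 − 685/2,190 = 0.6872.
Q* = √(2DS / (H(1 − d/p))) = √(2 × 137,000 × 725 / (9.75 × 0.6872)).
= √(198,650,000 / 6.7003) ≈ 5444.974.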